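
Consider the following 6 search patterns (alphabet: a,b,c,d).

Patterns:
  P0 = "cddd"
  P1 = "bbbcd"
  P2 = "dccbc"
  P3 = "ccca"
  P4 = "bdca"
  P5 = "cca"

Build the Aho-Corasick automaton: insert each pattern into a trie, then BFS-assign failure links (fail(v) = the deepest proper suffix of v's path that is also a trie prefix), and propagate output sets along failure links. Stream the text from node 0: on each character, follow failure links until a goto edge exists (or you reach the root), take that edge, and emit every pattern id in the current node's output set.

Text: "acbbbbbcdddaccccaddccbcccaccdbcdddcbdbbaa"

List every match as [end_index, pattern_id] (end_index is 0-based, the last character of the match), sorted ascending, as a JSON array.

Build:
Trie (insert patterns):
  0='ε' goto b→5 c→1 d→10
  1='c' goto c→15 d→2
  2='cd' goto d→3
  3='cdd' goto d→4
  4='cddd' goto ·  ←P0
  5='b' goto b→6 d→18
  6='bb' goto b→7
  7='bbb' goto c→8
  8='bbbc' goto d→9
  9='bbbcd' goto ·  ←P1
  10='d' goto c→11
  11='dc' goto c→12
  12='dcc' goto b→13
  13='dccb' goto c→14
  14='dccbc' goto ·  ←P2
  15='cc' goto a→21 c→16
  16='ccc' goto a→17
  17='ccca' goto ·  ←P3
  18='bd' goto c→19
  19='bdc' goto a→20
  20='bdca' goto ·  ←P4
  21='cca' goto ·  ←P5

BFS fail/out derivation:
  fail(1) 'c': from fail(0)=0 chase 'c': 0 ⇒ 0;  out=∅∪out(0)=∅
  fail(5) 'b': from fail(0)=0 chase 'b': 0 ⇒ 0;  out=∅∪out(0)=∅
  fail(10) 'd': from fail(0)=0 chase 'd': 0 ⇒ 0;  out=∅∪out(0)=∅
  fail(2) 'cd': from fail(1)=0 chase 'd': 0 ⇒ 10;  out=∅∪out(10)=∅
  fail(6) 'bb': from fail(5)=0 chase 'b': 0 ⇒ 5;  out=∅∪out(5)=∅
  fail(11) 'dc': from fail(10)=0 chase 'c': 0 ⇒ 1;  out=∅∪out(1)=∅
  fail(15) 'cc': from fail(1)=0 chase 'c': 0 ⇒ 1;  out=∅∪out(1)=∅
  fail(18) 'bd': from fail(5)=0 chase 'd': 0 ⇒ 10;  out=∅∪out(10)=∅
  fail(3) 'cdd': from fail(2)=10 chase 'd': 10→0 ⇒ 10;  out=∅∪out(10)=∅
  fail(7) 'bbb': from fail(6)=5 chase 'b': 5 ⇒ 6;  out=∅∪out(6)=∅
  fail(12) 'dcc': from fail(11)=1 chase 'c': 1 ⇒ 15;  out=∅∪out(15)=∅
  fail(16) 'ccc': from fail(15)=1 chase 'c': 1 ⇒ 15;  out=∅∪out(15)=∅
  fail(19) 'bdc': from fail(18)=10 chase 'c': 10 ⇒ 11;  out=∅∪out(11)=∅
  fail(21) 'cca': from fail(15)=1 chase 'a': 1→0 ⇒ 0;  out={5}∪out(0)={5}
  fail(4) 'cddd': from fail(3)=10 chase 'd': 10→0 ⇒ 10;  out={0}∪out(10)={0}
  fail(8) 'bbbc': from fail(7)=6 chase 'c': 6→5→0 ⇒ 1;  out=∅∪out(1)=∅
  fail(13) 'dccb': from fail(12)=15 chase 'b': 15→1→0 ⇒ 5;  out=∅∪out(5)=∅
  fail(17) 'ccca': from fail(16)=15 chase 'a': 15 ⇒ 21;  out={3}∪out(21)={3,5}
  fail(20) 'bdca': from fail(19)=11 chase 'a': 11→1→0 ⇒ 0;  out={4}∪out(0)={4}
  fail(9) 'bbbcd': from fail(8)=1 chase 'd': 1 ⇒ 2;  out={1}∪out(2)={1}
  fail(14) 'dccbc': from fail(13)=5 chase 'c': 5→0 ⇒ 1;  out={2}∪out(1)={2}

Text stream:
i=0 'a': node 0→0
i=1 'c': node 0→1
i=2 'b': node 1→5 (fail-walked)
i=3 'b': node 5→6
i=4 'b': node 6→7
i=5 'b': node 7→7 (fail-walked)
i=6 'b': node 7→7 (fail-walked)
i=7 'c': node 7→8
i=8 'd': node 8→9  → match P1@[4:8]
i=9 'd': node 9→3 (fail-walked)
i=10 'd': node 3→4  → match P0@[7:10]
i=11 'a': node 4→0 (fail-walked)
i=12 'c': node 0→1
i=13 'c': node 1→15
i=14 'c': node 15→16
i=15 'c': node 16→16 (fail-walked)
i=16 'a': node 16→17  → match P3@[13:16],P5@[14:16]
i=17 'd': node 17→10 (fail-walked)
i=18 'd': node 10→10 (fail-walked)
i=19 'c': node 10→11
i=20 'c': node 11→12
i=21 'b': node 12→13
i=22 'c': node 13→14  → match P2@[18:22]
i=23 'c': node 14→15 (fail-walked)
i=24 'c': node 15→16
i=25 'a': node 16→17  → match P3@[22:25],P5@[23:25]
i=26 'c': node 17→1 (fail-walked)
i=27 'c': node 1→15
i=28 'd': node 15→2 (fail-walked)
i=29 'b': node 2→5 (fail-walked)
i=30 'c': node 5→1 (fail-walked)
i=31 'd': node 1→2
i=32 'd': node 2→3
i=33 'd': node 3→4  → match P0@[30:33]
i=34 'c': node 4→11 (fail-walked)
i=35 'b': node 11→5 (fail-walked)
i=36 'd': node 5→18
i=37 'b': node 18→5 (fail-walked)
i=38 'b': node 5→6
i=39 'a': node 6→0 (fail-walked)
i=40 'a': node 0→0

Result: [[8,1],[10,0],[16,3],[16,5],[22,2],[25,3],[25,5],[33,0]]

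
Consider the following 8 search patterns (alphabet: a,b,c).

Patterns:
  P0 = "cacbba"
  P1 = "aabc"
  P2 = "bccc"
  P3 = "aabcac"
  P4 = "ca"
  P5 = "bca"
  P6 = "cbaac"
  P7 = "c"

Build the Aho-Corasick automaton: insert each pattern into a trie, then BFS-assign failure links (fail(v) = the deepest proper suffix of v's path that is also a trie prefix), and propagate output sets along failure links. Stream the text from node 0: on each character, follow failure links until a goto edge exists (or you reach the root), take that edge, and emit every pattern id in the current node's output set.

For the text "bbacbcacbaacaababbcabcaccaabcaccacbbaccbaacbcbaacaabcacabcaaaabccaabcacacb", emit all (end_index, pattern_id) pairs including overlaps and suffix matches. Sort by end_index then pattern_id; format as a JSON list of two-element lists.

Build automaton:
Trie nodes:
  n0 'ε': a→7 b→11 c→1
  n1 'c': a→2 b→18  ←P7
  n2 'ca': c→3  ←P4
  n3 'cac': b→4
  n4 'cacb': b→5
  n5 'cacbb': a→6
  n6 'cacbba': ·  ←P0
  n7 'a': a→8
  n8 'aa': b→9
  n9 'aab': c→10
  n10 'aabc': a→15  ←P1
  n11 'b': c→12
  n12 'bc': a→17 c→13
  n13 'bcc': c→14
  n14 'bccc': ·  ←P2
  n15 'aabca': c→16
  n16 'aabcac': ·  ←P3
  n17 'bca': ·  ←P5
  n18 'cb': a→19
  n19 'cba': a→20
  n20 'cbaa': c→21
  n21 'cbaac': ·  ←P6

Failure links (BFS by depth):
  n1('c'): parent n0 fail=0; on 'c' 0 → fail=0;  out {7}∪∅={7}
  n7('a'): parent n0 fail=0; on 'a' 0 → fail=0;  out ∅∪∅=∅
  n11('b'): parent n0 fail=0; on 'b' 0 → fail=0;  out ∅∪∅=∅
  n2('ca'): parent n1 fail=0; on 'a' 0 → fail=7;  out {4}∪∅={4}
  n8('aa'): parent n7 fail=0; on 'a' 0 → fail=7;  out ∅∪∅=∅
  n12('bc'): parent n11 fail=0; on 'c' 0 → fail=1;  out ∅∪{7}={7}
  n18('cb'): parent n1 fail=0; on 'b' 0 → fail=11;  out ∅∪∅=∅
  n3('cac'): parent n2 fail=7; on 'c' 7→0 → fail=1;  out ∅∪{7}={7}
  n9('aab'): parent n8 fail=7; on 'b' 7→0 → fail=11;  out ∅∪∅=∅
  n13('bcc'): parent n12 fail=1; on 'c' 1→0 → fail=1;  out ∅∪{7}={7}
  n17('bca'): parent n12 fail=1; on 'a' 1 → fail=2;  out {5}∪{4}={4,5}
  n19('cba'): parent n18 fail=11; on 'a' 11→0 → fail=7;  out ∅∪∅=∅
  n4('cacb'): parent n3 fail=1; on 'b' 1 → fail=18;  out ∅∪∅=∅
  n10('aabc'): parent n9 fail=11; on 'c' 11 → fail=12;  out {1}∪{7}={1,7}
  n14('bccc'): parent n13 fail=1; on 'c' 1→0 → fail=1;  out {2}∪{7}={2,7}
  n20('cbaa'): parent n19 fail=7; on 'a' 7 → fail=8;  out ∅∪∅=∅
  n5('cacbb'): parent n4 fail=18; on 'b' 18→11→0 → fail=11;  out ∅∪∅=∅
  n15('aabca'): parent n10 fail=12; on 'a' 12 → fail=17;  out ∅∪{4,5}={4,5}
  n21('cbaac'): parent n20 fail=8; on 'c' 8→7→0 → fail=1;  out {6}∪{7}={6,7}
  n6('cacbba'): parent n5 fail=11; on 'a' 11→0 → fail=7;  out {0}∪∅={0}
  n16('aabcac'): parent n15 fail=17; on 'c' 17→2 → fail=3;  out {3}∪{7}={3,7}

Run:
[0] read 'b'  n0⇒n11
[1] read 'b'  n11⇒n11 (fail-walked)
[2] read 'a'  n11⇒n7 (fail-walked)
[3] read 'c'  n7⇒n1 (fail-walked)  emit P7@[3:3]
[4] read 'b'  n1⇒n18
[5] read 'c'  n18⇒n12 (fail-walked)  emit P7@[5:5]
[6] read 'a'  n12⇒n17  emit P4@[5:6],P5@[4:6]
[7] read 'c'  n17⇒n3 (fail-walked)  emit P7@[7:7]
[8] read 'b'  n3⇒n4
[9] read 'a'  n4⇒n19 (fail-walked)
[10] read 'a'  n19⇒n20
[11] read 'c'  n20⇒n21  emit P6@[7:11],P7@[11:11]
[12] read 'a'  n21⇒n2 (fail-walked)  emit P4@[11:12]
[13] read 'a'  n2⇒n8 (fail-walked)
[14] read 'b'  n8⇒n9
[15] read 'a'  n9⇒n7 (fail-walked)
[16] read 'b'  n7⇒n11 (fail-walked)
[17] read 'b'  n11⇒n11 (fail-walked)
[18] read 'c'  n11⇒n12  emit P7@[18:18]
[19] read 'a'  n12⇒n17  emit P4@[18:19],P5@[17:19]
[20] read 'b'  n17⇒n11 (fail-walked)
[21] read 'c'  n11⇒n12  emit P7@[21:21]
[22] read 'a'  n12⇒n17  emit P4@[21:22],P5@[20:22]
[23] read 'c'  n17⇒n3 (fail-walked)  emit P7@[23:23]
[24] read 'c'  n3⇒n1 (fail-walked)  emit P7@[24:24]
[25] read 'a'  n1⇒n2  emit P4@[24:25]
[26] read 'a'  n2⇒n8 (fail-walked)
[27] read 'b'  n8⇒n9
[28] read 'c'  n9⇒n10  emit P1@[25:28],P7@[28:28]
[29] read 'a'  n10⇒n15  emit P4@[28:29],P5@[27:29]
[30] read 'c'  n15⇒n16  emit P3@[25:30],P7@[30:30]
[31] read 'c'  n16⇒n1 (fail-walked)  emit P7@[31:31]
[32] read 'a'  n1⇒n2  emit P4@[31:32]
[33] read 'c'  n2⇒n3  emit P7@[33:33]
[34] read 'b'  n3⇒n4
[35] read 'b'  n4⇒n5
[36] read 'a'  n5⇒n6  emit P0@[31:36]
[37] read 'c'  n6⇒n1 (fail-walked)  emit P7@[37:37]
[38] read 'c'  n1⇒n1 (fail-walked)  emit P7@[38:38]
[39] read 'b'  n1⇒n18
[40] read 'a'  n18⇒n19
[41] read 'a'  n19⇒n20
[42] read 'c'  n20⇒n21  emit P6@[38:42],P7@[42:42]
[43] read 'b'  n21⇒n18 (fail-walked)
[44] read 'c'  n18⇒n12 (fail-walked)  emit P7@[44:44]
[45] read 'b'  n12⇒n18 (fail-walked)
[46] read 'a'  n18⇒n19
[47] read 'a'  n19⇒n20
[48] read 'c'  n20⇒n21  emit P6@[44:48],P7@[48:48]
[49] read 'a'  n21⇒n2 (fail-walked)  emit P4@[48:49]
[50] read 'a'  n2⇒n8 (fail-walked)
[51] read 'b'  n8⇒n9
[52] read 'c'  n9⇒n10  emit P1@[49:52],P7@[52:52]
[53] read 'a'  n10⇒n15  emit P4@[52:53],P5@[51:53]
[54] read 'c'  n15⇒n16  emit P3@[49:54],P7@[54:54]
[55] read 'a'  n16⇒n2 (fail-walked)  emit P4@[54:55]
[56] read 'b'  n2⇒n11 (fail-walked)
[57] read 'c'  n11⇒n12  emit P7@[57:57]
[58] read 'a'  n12⇒n17  emit P4@[57:58],P5@[56:58]
[59] read 'a'  n17⇒n8 (fail-walked)
[60] read 'a'  n8⇒n8 (fail-walked)
[61] read 'a'  n8⇒n8 (fail-walked)
[62] read 'b'  n8⇒n9
[63] read 'c'  n9⇒n10  emit P1@[60:63],P7@[63:63]
[64] read 'c'  n10⇒n13 (fail-walked)  emit P7@[64:64]
[65] read 'a'  n13⇒n2 (fail-walked)  emit P4@[64:65]
[66] read 'a'  n2⇒n8 (fail-walked)
[67] read 'b'  n8⇒n9
[68] read 'c'  n9⇒n10  emit P1@[65:68],P7@[68:68]
[69] read 'a'  n10⇒n15  emit P4@[68:69],P5@[67:69]
[70] read 'c'  n15⇒n16  emit P3@[65:70],P7@[70:70]
[71] read 'a'  n16⇒n2 (fail-walked)  emit P4@[70:71]
[72] read 'c'  n2⇒n3  emit P7@[72:72]
[73] read 'b'  n3⇒n4

Matches: [[3,7],[5,7],[6,4],[6,5],[7,7],[11,6],[11,7],[12,4],[18,7],[19,4],[19,5],[21,7],[22,4],[22,5],[23,7],[24,7],[25,4],[28,1],[28,7],[29,4],[29,5],[30,3],[30,7],[31,7],[32,4],[33,7],[36,0],[37,7],[38,7],[42,6],[42,7],[44,7],[48,6],[48,7],[49,4],[52,1],[52,7],[53,4],[53,5],[54,3],[54,7],[55,4],[57,7],[58,4],[58,5],[63,1],[63,7],[64,7],[65,4],[68,1],[68,7],[69,4],[69,5],[70,3],[70,7],[71,4],[72,7]]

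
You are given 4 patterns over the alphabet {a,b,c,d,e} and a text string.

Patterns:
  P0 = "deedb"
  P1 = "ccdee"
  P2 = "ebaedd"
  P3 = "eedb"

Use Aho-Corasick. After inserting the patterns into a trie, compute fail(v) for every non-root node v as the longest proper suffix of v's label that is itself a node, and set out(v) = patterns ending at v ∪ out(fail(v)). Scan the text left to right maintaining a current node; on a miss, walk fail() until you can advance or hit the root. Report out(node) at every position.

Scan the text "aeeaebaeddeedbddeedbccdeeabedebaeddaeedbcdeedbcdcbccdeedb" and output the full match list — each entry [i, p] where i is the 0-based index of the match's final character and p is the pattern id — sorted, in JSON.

Construct AC machine:
Trie (insert patterns):
  0='ε' goto c→6 d→1 e→11
  1='d' goto e→2
  2='de' goto e→3
  3='dee' goto d→4
  4='deed' goto b→5
  5='deedb' goto ·  ←P0
  6='c' goto c→7
  7='cc' goto d→8
  8='ccd' goto e→9
  9='ccde' goto e→10
  10='ccdee' goto ·  ←P1
  11='e' goto b→12 e→17
  12='eb' goto a→13
  13='eba' goto e→14
  14='ebae' goto d→15
  15='ebaed' goto d→16
  16='ebaedd' goto ·  ←P2
  17='ee' goto d→18
  18='eed' goto b→19
  19='eedb' goto ·  ←P3

Failure links (BFS by depth):
  fail(1) 'd': from fail(0)=0 chase 'd': 0 ⇒ 0;  out=∅∪out(0)=∅
  fail(6) 'c': from fail(0)=0 chase 'c': 0 ⇒ 0;  out=∅∪out(0)=∅
  fail(11) 'e': from fail(0)=0 chase 'e': 0 ⇒ 0;  out=∅∪out(0)=∅
  fail(2) 'de': from fail(1)=0 chase 'e': 0 ⇒ 11;  out=∅∪out(11)=∅
  fail(7) 'cc': from fail(6)=0 chase 'c': 0 ⇒ 6;  out=∅∪out(6)=∅
  fail(12) 'eb': from fail(11)=0 chase 'b': 0 ⇒ 0;  out=∅∪out(0)=∅
  fail(17) 'ee': from fail(11)=0 chase 'e': 0 ⇒ 11;  out=∅∪out(11)=∅
  fail(3) 'dee': from fail(2)=11 chase 'e': 11 ⇒ 17;  out=∅∪out(17)=∅
  fail(8) 'ccd': from fail(7)=6 chase 'd': 6→0 ⇒ 1;  out=∅∪out(1)=∅
  fail(13) 'eba': from fail(12)=0 chase 'a': 0 ⇒ 0;  out=∅∪out(0)=∅
  fail(18) 'eed': from fail(17)=11 chase 'd': 11→0 ⇒ 1;  out=∅∪out(1)=∅
  fail(4) 'deed': from fail(3)=17 chase 'd': 17 ⇒ 18;  out=∅∪out(18)=∅
  fail(9) 'ccde': from fail(8)=1 chase 'e': 1 ⇒ 2;  out=∅∪out(2)=∅
  fail(14) 'ebae': from fail(13)=0 chase 'e': 0 ⇒ 11;  out=∅∪out(11)=∅
  fail(19) 'eedb': from fail(18)=1 chase 'b': 1→0 ⇒ 0;  out={3}∪out(0)={3}
  fail(5) 'deedb': from fail(4)=18 chase 'b': 18 ⇒ 19;  out={0}∪out(19)={0,3}
  fail(10) 'ccdee': from fail(9)=2 chase 'e': 2 ⇒ 3;  out={1}∪out(3)={1}
  fail(15) 'ebaed': from fail(14)=11 chase 'd': 11→0 ⇒ 1;  out=∅∪out(1)=∅
  fail(16) 'ebaedd': from fail(15)=1 chase 'd': 1→0 ⇒ 1;  out={2}∪out(1)={2}

Run:
[0] read 'a'  n0⇒n0
[1] read 'e'  n0⇒n11
[2] read 'e'  n11⇒n17
[3] read 'a'  n17⇒n0 (via fail)
[4] read 'e'  n0⇒n11
[5] read 'b'  n11⇒n12
[6] read 'a'  n12⇒n13
[7] read 'e'  n13⇒n14
[8] read 'd'  n14⇒n15
[9] read 'd'  n15⇒n16  ** P2@[4:9]
[10] read 'e'  n16⇒n2 (via fail)
[11] read 'e'  n2⇒n3
[12] read 'd'  n3⇒n4
[13] read 'b'  n4⇒n5  ** P0@[9:13],P3@[10:13]
[14] read 'd'  n5⇒n1 (via fail)
[15] read 'd'  n1⇒n1 (via fail)
[16] read 'e'  n1⇒n2
[17] read 'e'  n2⇒n3
[18] read 'd'  n3⇒n4
[19] read 'b'  n4⇒n5  ** P0@[15:19],P3@[16:19]
[20] read 'c'  n5⇒n6 (via fail)
[21] read 'c'  n6⇒n7
[22] read 'd'  n7⇒n8
[23] read 'e'  n8⇒n9
[24] read 'e'  n9⇒n10  ** P1@[20:24]
[25] read 'a'  n10⇒n0 (via fail)
[26] read 'b'  n0⇒n0
[27] read 'e'  n0⇒n11
[28] read 'd'  n11⇒n1 (via fail)
[29] read 'e'  n1⇒n2
[30] read 'b'  n2⇒n12 (via fail)
[31] read 'a'  n12⇒n13
[32] read 'e'  n13⇒n14
[33] read 'd'  n14⇒n15
[34] read 'd'  n15⇒n16  ** P2@[29:34]
[35] read 'a'  n16⇒n0 (via fail)
[36] read 'e'  n0⇒n11
[37] read 'e'  n11⇒n17
[38] read 'd'  n17⇒n18
[39] read 'b'  n18⇒n19  ** P3@[36:39]
[40] read 'c'  n19⇒n6 (via fail)
[41] read 'd'  n6⇒n1 (via fail)
[42] read 'e'  n1⇒n2
[43] read 'e'  n2⇒n3
[44] read 'd'  n3⇒n4
[45] read 'b'  n4⇒n5  ** P0@[41:45],P3@[42:45]
[46] read 'c'  n5⇒n6 (via fail)
[47] read 'd'  n6⇒n1 (via fail)
[48] read 'c'  n1⇒n6 (via fail)
[49] read 'b'  n6⇒n0 (via fail)
[50] read 'c'  n0⇒n6
[51] read 'c'  n6⇒n7
[52] read 'd'  n7⇒n8
[53] read 'e'  n8⇒n9
[54] read 'e'  n9⇒n10  ** P1@[50:54]
[55] read 'd'  n10⇒n4 (via fail)
[56] read 'b'  n4⇒n5  ** P0@[52:56],P3@[53:56]

Result: [[9,2],[13,0],[13,3],[19,0],[19,3],[24,1],[34,2],[39,3],[45,0],[45,3],[54,1],[56,0],[56,3]]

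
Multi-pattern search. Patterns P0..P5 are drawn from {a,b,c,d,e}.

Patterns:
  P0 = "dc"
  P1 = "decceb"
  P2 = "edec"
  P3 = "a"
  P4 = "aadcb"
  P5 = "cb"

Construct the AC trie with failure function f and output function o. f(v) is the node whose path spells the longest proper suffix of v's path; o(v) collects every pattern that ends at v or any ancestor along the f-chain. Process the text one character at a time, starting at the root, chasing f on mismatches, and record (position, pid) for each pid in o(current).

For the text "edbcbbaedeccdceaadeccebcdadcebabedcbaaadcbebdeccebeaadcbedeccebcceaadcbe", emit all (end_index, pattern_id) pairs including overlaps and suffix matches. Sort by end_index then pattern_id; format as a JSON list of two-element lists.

Build:
Trie nodes:
  n0 'ε': a→12 c→17 d→1 e→8
  n1 'd': c→2 e→3
  n2 'dc': ·  [P0 ends]
  n3 'de': c→4
  n4 'dec': c→5
  n5 'decc': e→6
  n6 'decce': b→7
  n7 'decceb': ·  [P1 ends]
  n8 'e': d→9
  n9 'ed': e→10
  n10 'ede': c→11
  n11 'edec': ·  [P2 ends]
  n12 'a': a→13  [P3 ends]
  n13 'aa': d→14
  n14 'aad': c→15
  n15 'aadc': b→16
  n16 'aadcb': ·  [P4 ends]
  n17 'c': b→18
  n18 'cb': ·  [P5 ends]

Failure links (BFS by depth):
  fail(1) 'd': from fail(0)=0 chase 'd': 0 ⇒ 0;  out=∅∪out(0)=∅
  fail(8) 'e': from fail(0)=0 chase 'e': 0 ⇒ 0;  out=∅∪out(0)=∅
  fail(12) 'a': from fail(0)=0 chase 'a': 0 ⇒ 0;  out={3}∪out(0)={3}
  fail(17) 'c': from fail(0)=0 chase 'c': 0 ⇒ 0;  out=∅∪out(0)=∅
  fail(2) 'dc': from fail(1)=0 chase 'c': 0 ⇒ 17;  out={0}∪out(17)={0}
  fail(3) 'de': from fail(1)=0 chase 'e': 0 ⇒ 8;  out=∅∪out(8)=∅
  fail(9) 'ed': from fail(8)=0 chase 'd': 0 ⇒ 1;  out=∅∪out(1)=∅
  fail(13) 'aa': from fail(12)=0 chase 'a': 0 ⇒ 12;  out=∅∪out(12)={3}
  fail(18) 'cb': from fail(17)=0 chase 'b': 0 ⇒ 0;  out={5}∪out(0)={5}
  fail(4) 'dec': from fail(3)=8 chase 'c': 8→0 ⇒ 17;  out=∅∪out(17)=∅
  fail(10) 'ede': from fail(9)=1 chase 'e': 1 ⇒ 3;  out=∅∪out(3)=∅
  fail(14) 'aad': from fail(13)=12 chase 'd': 12→0 ⇒ 1;  out=∅∪out(1)=∅
  fail(5) 'decc': from fail(4)=17 chase 'c': 17→0 ⇒ 17;  out=∅∪out(17)=∅
  fail(11) 'edec': from fail(10)=3 chase 'c': 3 ⇒ 4;  out={2}∪out(4)={2}
  fail(15) 'aadc': from fail(14)=1 chase 'c': 1 ⇒ 2;  out=∅∪out(2)={0}
  fail(6) 'decce': from fail(5)=17 chase 'e': 17→0 ⇒ 8;  out=∅∪out(8)=∅
  fail(16) 'aadcb': from fail(15)=2 chase 'b': 2→17 ⇒ 18;  out={4}∪out(18)={4,5}
  fail(7) 'decceb': from fail(6)=8 chase 'b': 8→0 ⇒ 0;  out={1}∪out(0)={1}

Text stream:
pos 0 'e': at 8
pos 1 'd': at 9
pos 2 'b': at 0 (via fail)
pos 3 'c': at 17
pos 4 'b': at 18  emit P5@[3:4]
pos 5 'b': at 0 (via fail)
pos 6 'a': at 12  emit P3@[6:6]
pos 7 'e': at 8 (via fail)
pos 8 'd': at 9
pos 9 'e': at 10
pos 10 'c': at 11  emit P2@[7:10]
pos 11 'c': at 5 (via fail)
pos 12 'd': at 1 (via fail)
pos 13 'c': at 2  emit P0@[12:13]
pos 14 'e': at 8 (via fail)
pos 15 'a': at 12 (via fail)  emit P3@[15:15]
pos 16 'a': at 13  emit P3@[16:16]
pos 17 'd': at 14
pos 18 'e': at 3 (via fail)
pos 19 'c': at 4
pos 20 'c': at 5
pos 21 'e': at 6
pos 22 'b': at 7  emit P1@[17:22]
pos 23 'c': at 17 (via fail)
pos 24 'd': at 1 (via fail)
pos 25 'a': at 12 (via fail)  emit P3@[25:25]
pos 26 'd': at 1 (via fail)
pos 27 'c': at 2  emit P0@[26:27]
pos 28 'e': at 8 (via fail)
pos 29 'b': at 0 (via fail)
pos 30 'a': at 12  emit P3@[30:30]
pos 31 'b': at 0 (via fail)
pos 32 'e': at 8
pos 33 'd': at 9
pos 34 'c': at 2 (via fail)  emit P0@[33:34]
pos 35 'b': at 18 (via fail)  emit P5@[34:35]
pos 36 'a': at 12 (via fail)  emit P3@[36:36]
pos 37 'a': at 13  emit P3@[37:37]
pos 38 'a': at 13 (via fail)  emit P3@[38:38]
pos 39 'd': at 14
pos 40 'c': at 15  emit P0@[39:40]
pos 41 'b': at 16  emit P4@[37:41],P5@[40:41]
pos 42 'e': at 8 (via fail)
pos 43 'b': at 0 (via fail)
pos 44 'd': at 1
pos 45 'e': at 3
pos 46 'c': at 4
pos 47 'c': at 5
pos 48 'e': at 6
pos 49 'b': at 7  emit P1@[44:49]
pos 50 'e': at 8 (via fail)
pos 51 'a': at 12 (via fail)  emit P3@[51:51]
pos 52 'a': at 13  emit P3@[52:52]
pos 53 'd': at 14
pos 54 'c': at 15  emit P0@[53:54]
pos 55 'b': at 16  emit P4@[51:55],P5@[54:55]
pos 56 'e': at 8 (via fail)
pos 57 'd': at 9
pos 58 'e': at 10
pos 59 'c': at 11  emit P2@[56:59]
pos 60 'c': at 5 (via fail)
pos 61 'e': at 6
pos 62 'b': at 7  emit P1@[57:62]
pos 63 'c': at 17 (via fail)
pos 64 'c': at 17 (via fail)
pos 65 'e': at 8 (via fail)
pos 66 'a': at 12 (via fail)  emit P3@[66:66]
pos 67 'a': at 13  emit P3@[67:67]
pos 68 'd': at 14
pos 69 'c': at 15  emit P0@[68:69]
pos 70 'b': at 16  emit P4@[66:70],P5@[69:70]
pos 71 'e': at 8 (via fail)

Matches: [[4,5],[6,3],[10,2],[13,0],[15,3],[16,3],[22,1],[25,3],[27,0],[30,3],[34,0],[35,5],[36,3],[37,3],[38,3],[40,0],[41,4],[41,5],[49,1],[51,3],[52,3],[54,0],[55,4],[55,5],[59,2],[62,1],[66,3],[67,3],[69,0],[70,4],[70,5]]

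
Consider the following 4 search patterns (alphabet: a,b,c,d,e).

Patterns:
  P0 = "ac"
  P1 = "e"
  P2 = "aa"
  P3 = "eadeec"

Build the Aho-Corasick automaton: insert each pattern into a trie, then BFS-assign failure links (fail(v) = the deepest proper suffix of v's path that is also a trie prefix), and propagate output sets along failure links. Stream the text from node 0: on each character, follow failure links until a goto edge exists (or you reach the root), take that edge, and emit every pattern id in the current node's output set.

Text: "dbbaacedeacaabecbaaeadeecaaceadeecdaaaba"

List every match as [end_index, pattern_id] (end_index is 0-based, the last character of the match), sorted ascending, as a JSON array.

Construct AC machine:
Trie nodes:
  0='ε' goto a→1 e→3
  1='a' goto a→4 c→2
  2='ac' goto ·  ←P0
  3='e' goto a→5  ←P1
  4='aa' goto ·  ←P2
  5='ea' goto d→6
  6='ead' goto e→7
  7='eade' goto e→8
  8='eadee' goto c→9
  9='eadeec' goto ·  ←P3

Failure links (BFS by depth):
  n1('a'): parent n0 fail=0; on 'a' 0 → fail=0;  out ∅∪∅=∅
  n3('e'): parent n0 fail=0; on 'e' 0 → fail=0;  out {1}∪∅={1}
  n2('ac'): parent n1 fail=0; on 'c' 0 → fail=0;  out {0}∪∅={0}
  n4('aa'): parent n1 fail=0; on 'a' 0 → fail=1;  out {2}∪∅={2}
  n5('ea'): parent n3 fail=0; on 'a' 0 → fail=1;  out ∅∪∅=∅
  n6('ead'): parent n5 fail=1; on 'd' 1→0 → fail=0;  out ∅∪∅=∅
  n7('eade'): parent n6 fail=0; on 'e' 0 → fail=3;  out ∅∪{1}={1}
  n8('eadee'): parent n7 fail=3; on 'e' 3→0 → fail=3;  out ∅∪{1}={1}
  n9('eadeec'): parent n8 fail=3; on 'c' 3→0 → fail=0;  out {3}∪∅={3}

Run:
i=0 'd': node 0→0
i=1 'b': node 0→0
i=2 'b': node 0→0
i=3 'a': node 0→1
i=4 'a': node 1→4  ** P2@[3:4]
i=5 'c': node 4→2 (via fail)  ** P0@[4:5]
i=6 'e': node 2→3 (via fail)  ** P1@[6:6]
i=7 'd': node 3→0 (via fail)
i=8 'e': node 0→3  ** P1@[8:8]
i=9 'a': node 3→5
i=10 'c': node 5→2 (via fail)  ** P0@[9:10]
i=11 'a': node 2→1 (via fail)
i=12 'a': node 1→4  ** P2@[11:12]
i=13 'b': node 4→0 (via fail)
i=14 'e': node 0→3  ** P1@[14:14]
i=15 'c': node 3→0 (via fail)
i=16 'b': node 0→0
i=17 'a': node 0→1
i=18 'a': node 1→4  ** P2@[17:18]
i=19 'e': node 4→3 (via fail)  ** P1@[19:19]
i=20 'a': node 3→5
i=21 'd': node 5→6
i=22 'e': node 6→7  ** P1@[22:22]
i=23 'e': node 7→8  ** P1@[23:23]
i=24 'c': node 8→9  ** P3@[19:24]
i=25 'a': node 9→1 (via fail)
i=26 'a': node 1→4  ** P2@[25:26]
i=27 'c': node 4→2 (via fail)  ** P0@[26:27]
i=28 'e': node 2→3 (via fail)  ** P1@[28:28]
i=29 'a': node 3→5
i=30 'd': node 5→6
i=31 'e': node 6→7  ** P1@[31:31]
i=32 'e': node 7→8  ** P1@[32:32]
i=33 'c': node 8→9  ** P3@[28:33]
i=34 'd': node 9→0 (via fail)
i=35 'a': node 0→1
i=36 'a': node 1→4  ** P2@[35:36]
i=37 'a': node 4→4 (via fail)  ** P2@[36:37]
i=38 'b': node 4→0 (via fail)
i=39 'a': node 0→1

All matches (sorted): [[4,2],[5,0],[6,1],[8,1],[10,0],[12,2],[14,1],[18,2],[19,1],[22,1],[23,1],[24,3],[26,2],[27,0],[28,1],[31,1],[32,1],[33,3],[36,2],[37,2]]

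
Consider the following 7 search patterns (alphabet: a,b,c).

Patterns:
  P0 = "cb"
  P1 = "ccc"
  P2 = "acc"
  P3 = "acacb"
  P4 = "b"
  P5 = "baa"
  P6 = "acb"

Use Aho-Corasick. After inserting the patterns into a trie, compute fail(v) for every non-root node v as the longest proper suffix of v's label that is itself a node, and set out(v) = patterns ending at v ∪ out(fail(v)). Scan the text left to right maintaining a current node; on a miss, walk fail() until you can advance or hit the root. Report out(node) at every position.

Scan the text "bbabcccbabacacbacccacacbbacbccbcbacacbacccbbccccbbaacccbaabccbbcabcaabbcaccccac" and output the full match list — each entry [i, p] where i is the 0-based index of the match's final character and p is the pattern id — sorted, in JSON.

Build:
Trie nodes:
  n0 'ε': a→5 b→11 c→1
  n1 'c': b→2 c→3
  n2 'cb': ·  [P0 ends]
  n3 'cc': c→4
  n4 'ccc': ·  [P1 ends]
  n5 'a': c→6
  n6 'ac': a→8 b→14 c→7
  n7 'acc': ·  [P2 ends]
  n8 'aca': c→9
  n9 'acac': b→10
  n10 'acacb': ·  [P3 ends]
  n11 'b': a→12  [P4 ends]
  n12 'ba': a→13
  n13 'baa': ·  [P5 ends]
  n14 'acb': ·  [P6 ends]

BFS fail/out derivation:
  fail(1) 'c': from fail(0)=0 chase 'c': 0 ⇒ 0;  out=∅∪out(0)=∅
  fail(5) 'a': from fail(0)=0 chase 'a': 0 ⇒ 0;  out=∅∪out(0)=∅
  fail(11) 'b': from fail(0)=0 chase 'b': 0 ⇒ 0;  out={4}∪out(0)={4}
  fail(2) 'cb': from fail(1)=0 chase 'b': 0 ⇒ 11;  out={0}∪out(11)={0,4}
  fail(3) 'cc': from fail(1)=0 chase 'c': 0 ⇒ 1;  out=∅∪out(1)=∅
  fail(6) 'ac': from fail(5)=0 chase 'c': 0 ⇒ 1;  out=∅∪out(1)=∅
  fail(12) 'ba': from fail(11)=0 chase 'a': 0 ⇒ 5;  out=∅∪out(5)=∅
  fail(4) 'ccc': from fail(3)=1 chase 'c': 1 ⇒ 3;  out={1}∪out(3)={1}
  fail(7) 'acc': from fail(6)=1 chase 'c': 1 ⇒ 3;  out={2}∪out(3)={2}
  fail(8) 'aca': from fail(6)=1 chase 'a': 1→0 ⇒ 5;  out=∅∪out(5)=∅
  fail(13) 'baa': from fail(12)=5 chase 'a': 5→0 ⇒ 5;  out={5}∪out(5)={5}
  fail(14) 'acb': from fail(6)=1 chase 'b': 1 ⇒ 2;  out={6}∪out(2)={0,4,6}
  fail(9) 'acac': from fail(8)=5 chase 'c': 5 ⇒ 6;  out=∅∪out(6)=∅
  fail(10) 'acacb': from fail(9)=6 chase 'b': 6 ⇒ 14;  out={3}∪out(14)={0,3,4,6}

Run:
i=0 'b': node 0→11  → match P4@[0:0]
i=1 'b': node 11→11 (via fail)  → match P4@[1:1]
i=2 'a': node 11→12
i=3 'b': node 12→11 (via fail)  → match P4@[3:3]
i=4 'c': node 11→1 (via fail)
i=5 'c': node 1→3
i=6 'c': node 3→4  → match P1@[4:6]
i=7 'b': node 4→2 (via fail)  → match P0@[6:7],P4@[7:7]
i=8 'a': node 2→12 (via fail)
i=9 'b': node 12→11 (via fail)  → match P4@[9:9]
i=10 'a': node 11→12
i=11 'c': node 12→6 (via fail)
i=12 'a': node 6→8
i=13 'c': node 8→9
i=14 'b': node 9→10  → match P0@[13:14],P3@[10:14],P4@[14:14],P6@[12:14]
i=15 'a': node 10→12 (via fail)
i=16 'c': node 12→6 (via fail)
i=17 'c': node 6→7  → match P2@[15:17]
i=18 'c': node 7→4 (via fail)  → match P1@[16:18]
i=19 'a': node 4→5 (via fail)
i=20 'c': node 5→6
i=21 'a': node 6→8
i=22 'c': node 8→9
i=23 'b': node 9→10  → match P0@[22:23],P3@[19:23],P4@[23:23],P6@[21:23]
i=24 'b': node 10→11 (via fail)  → match P4@[24:24]
i=25 'a': node 11→12
i=26 'c': node 12→6 (via fail)
i=27 'b': node 6→14  → match P0@[26:27],P4@[27:27],P6@[25:27]
i=28 'c': node 14→1 (via fail)
i=29 'c': node 1→3
i=30 'b': node 3→2 (via fail)  → match P0@[29:30],P4@[30:30]
i=31 'c': node 2→1 (via fail)
i=32 'b': node 1→2  → match P0@[31:32],P4@[32:32]
i=33 'a': node 2→12 (via fail)
i=34 'c': node 12→6 (via fail)
i=35 'a': node 6→8
i=36 'c': node 8→9
i=37 'b': node 9→10  → match P0@[36:37],P3@[33:37],P4@[37:37],P6@[35:37]
i=38 'a': node 10→12 (via fail)
i=39 'c': node 12→6 (via fail)
i=40 'c': node 6→7  → match P2@[38:40]
i=41 'c': node 7→4 (via fail)  → match P1@[39:41]
i=42 'b': node 4→2 (via fail)  → match P0@[41:42],P4@[42:42]
i=43 'b': node 2→11 (via fail)  → match P4@[43:43]
i=44 'c': node 11→1 (via fail)
i=45 'c': node 1→3
i=46 'c': node 3→4  → match P1@[44:46]
i=47 'c': node 4→4 (via fail)  → match P1@[45:47]
i=48 'b': node 4→2 (via fail)  → match P0@[47:48],P4@[48:48]
i=49 'b': node 2→11 (via fail)  → match P4@[49:49]
i=50 'a': node 11→12
i=51 'a': node 12→13  → match P5@[49:51]
i=52 'c': node 13→6 (via fail)
i=53 'c': node 6→7  → match P2@[51:53]
i=54 'c': node 7→4 (via fail)  → match P1@[52:54]
i=55 'b': node 4→2 (via fail)  → match P0@[54:55],P4@[55:55]
i=56 'a': node 2→12 (via fail)
i=57 'a': node 12→13  → match P5@[55:57]
i=58 'b': node 13→11 (via fail)  → match P4@[58:58]
i=59 'c': node 11→1 (via fail)
i=60 'c': node 1→3
i=61 'b': node 3→2 (via fail)  → match P0@[60:61],P4@[61:61]
i=62 'b': node 2→11 (via fail)  → match P4@[62:62]
i=63 'c': node 11→1 (via fail)
i=64 'a': node 1→5 (via fail)
i=65 'b': node 5→11 (via fail)  → match P4@[65:65]
i=66 'c': node 11→1 (via fail)
i=67 'a': node 1→5 (via fail)
i=68 'a': node 5→5 (via fail)
i=69 'b': node 5→11 (via fail)  → match P4@[69:69]
i=70 'b': node 11→11 (via fail)  → match P4@[70:70]
i=71 'c': node 11→1 (via fail)
i=72 'a': node 1→5 (via fail)
i=73 'c': node 5→6
i=74 'c': node 6→7  → match P2@[72:74]
i=75 'c': node 7→4 (via fail)  → match P1@[73:75]
i=76 'c': node 4→4 (via fail)  → match P1@[74:76]
i=77 'a': node 4→5 (via fail)
i=78 'c': node 5→6

All matches (sorted): [[0,4],[1,4],[3,4],[6,1],[7,0],[7,4],[9,4],[14,0],[14,3],[14,4],[14,6],[17,2],[18,1],[23,0],[23,3],[23,4],[23,6],[24,4],[27,0],[27,4],[27,6],[30,0],[30,4],[32,0],[32,4],[37,0],[37,3],[37,4],[37,6],[40,2],[41,1],[42,0],[42,4],[43,4],[46,1],[47,1],[48,0],[48,4],[49,4],[51,5],[53,2],[54,1],[55,0],[55,4],[57,5],[58,4],[61,0],[61,4],[62,4],[65,4],[69,4],[70,4],[74,2],[75,1],[76,1]]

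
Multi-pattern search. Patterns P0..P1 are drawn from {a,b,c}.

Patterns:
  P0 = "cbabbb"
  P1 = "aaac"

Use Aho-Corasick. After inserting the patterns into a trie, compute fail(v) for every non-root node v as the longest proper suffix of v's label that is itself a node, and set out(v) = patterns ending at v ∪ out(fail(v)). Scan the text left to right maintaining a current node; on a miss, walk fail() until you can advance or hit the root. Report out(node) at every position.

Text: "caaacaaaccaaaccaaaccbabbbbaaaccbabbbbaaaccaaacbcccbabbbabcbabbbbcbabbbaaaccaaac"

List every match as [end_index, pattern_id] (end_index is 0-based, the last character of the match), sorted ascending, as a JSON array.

Construct AC machine:
Trie (insert patterns):
  0='ε' goto a→7 c→1
  1='c' goto b→2
  2='cb' goto a→3
  3='cba' goto b→4
  4='cbab' goto b→5
  5='cbabb' goto b→6
  6='cbabbb' goto ·  [P0 ends]
  7='a' goto a→8
  8='aa' goto a→9
  9='aaa' goto c→10
  10='aaac' goto ·  [P1 ends]

BFS fail/out derivation:
  n1('c'): parent n0 fail=0; on 'c' 0 → fail=0;  out ∅∪∅=∅
  n7('a'): parent n0 fail=0; on 'a' 0 → fail=0;  out ∅∪∅=∅
  n2('cb'): parent n1 fail=0; on 'b' 0 → fail=0;  out ∅∪∅=∅
  n8('aa'): parent n7 fail=0; on 'a' 0 → fail=7;  out ∅∪∅=∅
  n3('cba'): parent n2 fail=0; on 'a' 0 → fail=7;  out ∅∪∅=∅
  n9('aaa'): parent n8 fail=7; on 'a' 7 → fail=8;  out ∅∪∅=∅
  n4('cbab'): parent n3 fail=7; on 'b' 7→0 → fail=0;  out ∅∪∅=∅
  n10('aaac'): parent n9 fail=8; on 'c' 8→7→0 → fail=1;  out {1}∪∅={1}
  n5('cbabb'): parent n4 fail=0; on 'b' 0 → fail=0;  out ∅∪∅=∅
  n6('cbabbb'): parent n5 fail=0; on 'b' 0 → fail=0;  out {0}∪∅={0}

Scan:
i=0 'c': node 0→1
i=1 'a': node 1→7 ·f
i=2 'a': node 7→8
i=3 'a': node 8→9
i=4 'c': node 9→10  emit P1@[1:4]
i=5 'a': node 10→7 ·f
i=6 'a': node 7→8
i=7 'a': node 8→9
i=8 'c': node 9→10  emit P1@[5:8]
i=9 'c': node 10→1 ·f
i=10 'a': node 1→7 ·f
i=11 'a': node 7→8
i=12 'a': node 8→9
i=13 'c': node 9→10  emit P1@[10:13]
i=14 'c': node 10→1 ·f
i=15 'a': node 1→7 ·f
i=16 'a': node 7→8
i=17 'a': node 8→9
i=18 'c': node 9→10  emit P1@[15:18]
i=19 'c': node 10→1 ·f
i=20 'b': node 1→2
i=21 'a': node 2→3
i=22 'b': node 3→4
i=23 'b': node 4→5
i=24 'b': node 5→6  emit P0@[19:24]
i=25 'b': node 6→0 ·f
i=26 'a': node 0→7
i=27 'a': node 7→8
i=28 'a': node 8→9
i=29 'c': node 9→10  emit P1@[26:29]
i=30 'c': node 10→1 ·f
i=31 'b': node 1→2
i=32 'a': node 2→3
i=33 'b': node 3→4
i=34 'b': node 4→5
i=35 'b': node 5→6  emit P0@[30:35]
i=36 'b': node 6→0 ·f
i=37 'a': node 0→7
i=38 'a': node 7→8
i=39 'a': node 8→9
i=40 'c': node 9→10  emit P1@[37:40]
i=41 'c': node 10→1 ·f
i=42 'a': node 1→7 ·f
i=43 'a': node 7→8
i=44 'a': node 8→9
i=45 'c': node 9→10  emit P1@[42:45]
i=46 'b': node 10→2 ·f
i=47 'c': node 2→1 ·f
i=48 'c': node 1→1 ·f
i=49 'c': node 1→1 ·f
i=50 'b': node 1→2
i=51 'a': node 2→3
i=52 'b': node 3→4
i=53 'b': node 4→5
i=54 'b': node 5→6  emit P0@[49:54]
i=55 'a': node 6→7 ·f
i=56 'b': node 7→0 ·f
i=57 'c': node 0→1
i=58 'b': node 1→2
i=59 'a': node 2→3
i=60 'b': node 3→4
i=61 'b': node 4→5
i=62 'b': node 5→6  emit P0@[57:62]
i=63 'b': node 6→0 ·f
i=64 'c': node 0→1
i=65 'b': node 1→2
i=66 'a': node 2→3
i=67 'b': node 3→4
i=68 'b': node 4→5
i=69 'b': node 5→6  emit P0@[64:69]
i=70 'a': node 6→7 ·f
i=71 'a': node 7→8
i=72 'a': node 8→9
i=73 'c': node 9→10  emit P1@[70:73]
i=74 'c': node 10→1 ·f
i=75 'a': node 1→7 ·f
i=76 'a': node 7→8
i=77 'a': node 8→9
i=78 'c': node 9→10  emit P1@[75:78]

All matches (sorted): [[4,1],[8,1],[13,1],[18,1],[24,0],[29,1],[35,0],[40,1],[45,1],[54,0],[62,0],[69,0],[73,1],[78,1]]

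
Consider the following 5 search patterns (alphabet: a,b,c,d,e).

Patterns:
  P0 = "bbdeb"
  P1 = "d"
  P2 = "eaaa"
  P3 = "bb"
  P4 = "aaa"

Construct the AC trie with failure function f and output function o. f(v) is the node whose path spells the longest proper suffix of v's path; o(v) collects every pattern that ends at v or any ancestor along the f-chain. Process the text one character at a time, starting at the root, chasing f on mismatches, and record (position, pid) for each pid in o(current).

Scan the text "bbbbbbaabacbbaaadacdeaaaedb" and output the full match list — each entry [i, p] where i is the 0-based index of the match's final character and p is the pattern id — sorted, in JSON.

Build:
Trie nodes:
  n0 'ε': a→11 b→1 d→6 e→7
  n1 'b': b→2
  n2 'bb': d→3  [P3 ends]
  n3 'bbd': e→4
  n4 'bbde': b→5
  n5 'bbdeb': ·  [P0 ends]
  n6 'd': ·  [P1 ends]
  n7 'e': a→8
  n8 'ea': a→9
  n9 'eaa': a→10
  n10 'eaaa': ·  [P2 ends]
  n11 'a': a→12
  n12 'aa': a→13
  n13 'aaa': ·  [P4 ends]

Failure links (BFS by depth):
  n1('b'): parent n0 fail=0; on 'b' 0 → fail=0;  out ∅∪∅=∅
  n6('d'): parent n0 fail=0; on 'd' 0 → fail=0;  out {1}∪∅={1}
  n7('e'): parent n0 fail=0; on 'e' 0 → fail=0;  out ∅∪∅=∅
  n11('a'): parent n0 fail=0; on 'a' 0 → fail=0;  out ∅∪∅=∅
  n2('bb'): parent n1 fail=0; on 'b' 0 → fail=1;  out {3}∪∅={3}
  n8('ea'): parent n7 fail=0; on 'a' 0 → fail=11;  out ∅∪∅=∅
  n12('aa'): parent n11 fail=0; on 'a' 0 → fail=11;  out ∅∪∅=∅
  n3('bbd'): parent n2 fail=1; on 'd' 1→0 → fail=6;  out ∅∪{1}={1}
  n9('eaa'): parent n8 fail=11; on 'a' 11 → fail=12;  out ∅∪∅=∅
  n13('aaa'): parent n12 fail=11; on 'a' 11 → fail=12;  out {4}∪∅={4}
  n4('bbde'): parent n3 fail=6; on 'e' 6→0 → fail=7;  out ∅∪∅=∅
  n10('eaaa'): parent n9 fail=12; on 'a' 12 → fail=13;  out {2}∪{4}={2,4}
  n5('bbdeb'): parent n4 fail=7; on 'b' 7→0 → fail=1;  out {0}∪∅={0}

Text stream:
[0] read 'b'  n0⇒n1
[1] read 'b'  n1⇒n2  → match P3@[0:1]
[2] read 'b'  n2⇒n2 (via fail)  → match P3@[1:2]
[3] read 'b'  n2⇒n2 (via fail)  → match P3@[2:3]
[4] read 'b'  n2⇒n2 (via fail)  → match P3@[3:4]
[5] read 'b'  n2⇒n2 (via fail)  → match P3@[4:5]
[6] read 'a'  n2⇒n11 (via fail)
[7] read 'a'  n11⇒n12
[8] read 'b'  n12⇒n1 (via fail)
[9] read 'a'  n1⇒n11 (via fail)
[10] read 'c'  n11⇒n0 (via fail)
[11] read 'b'  n0⇒n1
[12] read 'b'  n1⇒n2  → match P3@[11:12]
[13] read 'a'  n2⇒n11 (via fail)
[14] read 'a'  n11⇒n12
[15] read 'a'  n12⇒n13  → match P4@[13:15]
[16] read 'd'  n13⇒n6 (via fail)  → match P1@[16:16]
[17] read 'a'  n6⇒n11 (via fail)
[18] read 'c'  n11⇒n0 (via fail)
[19] read 'd'  n0⇒n6  → match P1@[19:19]
[20] read 'e'  n6⇒n7 (via fail)
[21] read 'a'  n7⇒n8
[22] read 'a'  n8⇒n9
[23] read 'a'  n9⇒n10  → match P2@[20:23],P4@[21:23]
[24] read 'e'  n10⇒n7 (via fail)
[25] read 'd'  n7⇒n6 (via fail)  → match P1@[25:25]
[26] read 'b'  n6⇒n1 (via fail)

Result: [[1,3],[2,3],[3,3],[4,3],[5,3],[12,3],[15,4],[16,1],[19,1],[23,2],[23,4],[25,1]]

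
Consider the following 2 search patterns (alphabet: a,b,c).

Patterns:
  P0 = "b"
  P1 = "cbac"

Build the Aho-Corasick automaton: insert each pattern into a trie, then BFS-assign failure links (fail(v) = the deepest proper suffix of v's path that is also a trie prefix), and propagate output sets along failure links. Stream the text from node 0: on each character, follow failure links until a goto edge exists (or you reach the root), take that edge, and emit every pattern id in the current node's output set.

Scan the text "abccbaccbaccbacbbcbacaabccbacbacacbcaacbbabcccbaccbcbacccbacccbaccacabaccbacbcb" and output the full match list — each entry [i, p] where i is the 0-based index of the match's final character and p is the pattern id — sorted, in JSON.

Build:
Trie nodes:
  0='ε' goto b→1 c→2
  1='b' goto ·  ←P0
  2='c' goto b→3
  3='cb' goto a→4
  4='cba' goto c→5
  5='cbac' goto ·  ←P1

BFS fail/out derivation:
  fail(1) 'b': from fail(0)=0 chase 'b': 0 ⇒ 0;  out={0}∪out(0)={0}
  fail(2) 'c': from fail(0)=0 chase 'c': 0 ⇒ 0;  out=∅∪out(0)=∅
  fail(3) 'cb': from fail(2)=0 chase 'b': 0 ⇒ 1;  out=∅∪out(1)={0}
  fail(4) 'cba': from fail(3)=1 chase 'a': 1→0 ⇒ 0;  out=∅∪out(0)=∅
  fail(5) 'cbac': from fail(4)=0 chase 'c': 0 ⇒ 2;  out={1}∪out(2)={1}

Scan:
pos 0 'a': at 0
pos 1 'b': at 1  ** P0@[1:1]
pos 2 'c': at 2 (via fail)
pos 3 'c': at 2 (via fail)
pos 4 'b': at 3  ** P0@[4:4]
pos 5 'a': at 4
pos 6 'c': at 5  ** P1@[3:6]
pos 7 'c': at 2 (via fail)
pos 8 'b': at 3  ** P0@[8:8]
pos 9 'a': at 4
pos 10 'c': at 5  ** P1@[7:10]
pos 11 'c': at 2 (via fail)
pos 12 'b': at 3  ** P0@[12:12]
pos 13 'a': at 4
pos 14 'c': at 5  ** P1@[11:14]
pos 15 'b': at 3 (via fail)  ** P0@[15:15]
pos 16 'b': at 1 (via fail)  ** P0@[16:16]
pos 17 'c': at 2 (via fail)
pos 18 'b': at 3  ** P0@[18:18]
pos 19 'a': at 4
pos 20 'c': at 5  ** P1@[17:20]
pos 21 'a': at 0 (via fail)
pos 22 'a': at 0
pos 23 'b': at 1  ** P0@[23:23]
pos 24 'c': at 2 (via fail)
pos 25 'c': at 2 (via fail)
pos 26 'b': at 3  ** P0@[26:26]
pos 27 'a': at 4
pos 28 'c': at 5  ** P1@[25:28]
pos 29 'b': at 3 (via fail)  ** P0@[29:29]
pos 30 'a': at 4
pos 31 'c': at 5  ** P1@[28:31]
pos 32 'a': at 0 (via fail)
pos 33 'c': at 2
pos 34 'b': at 3  ** P0@[34:34]
pos 35 'c': at 2 (via fail)
pos 36 'a': at 0 (via fail)
pos 37 'a': at 0
pos 38 'c': at 2
pos 39 'b': at 3  ** P0@[39:39]
pos 40 'b': at 1 (via fail)  ** P0@[40:40]
pos 41 'a': at 0 (via fail)
pos 42 'b': at 1  ** P0@[42:42]
pos 43 'c': at 2 (via fail)
pos 44 'c': at 2 (via fail)
pos 45 'c': at 2 (via fail)
pos 46 'b': at 3  ** P0@[46:46]
pos 47 'a': at 4
pos 48 'c': at 5  ** P1@[45:48]
pos 49 'c': at 2 (via fail)
pos 50 'b': at 3  ** P0@[50:50]
pos 51 'c': at 2 (via fail)
pos 52 'b': at 3  ** P0@[52:52]
pos 53 'a': at 4
pos 54 'c': at 5  ** P1@[51:54]
pos 55 'c': at 2 (via fail)
pos 56 'c': at 2 (via fail)
pos 57 'b': at 3  ** P0@[57:57]
pos 58 'a': at 4
pos 59 'c': at 5  ** P1@[56:59]
pos 60 'c': at 2 (via fail)
pos 61 'c': at 2 (via fail)
pos 62 'b': at 3  ** P0@[62:62]
pos 63 'a': at 4
pos 64 'c': at 5  ** P1@[61:64]
pos 65 'c': at 2 (via fail)
pos 66 'a': at 0 (via fail)
pos 67 'c': at 2
pos 68 'a': at 0 (via fail)
pos 69 'b': at 1  ** P0@[69:69]
pos 70 'a': at 0 (via fail)
pos 71 'c': at 2
pos 72 'c': at 2 (via fail)
pos 73 'b': at 3  ** P0@[73:73]
pos 74 'a': at 4
pos 75 'c': at 5  ** P1@[72:75]
pos 76 'b': at 3 (via fail)  ** P0@[76:76]
pos 77 'c': at 2 (via fail)
pos 78 'b': at 3  ** P0@[78:78]

Matches: [[1,0],[4,0],[6,1],[8,0],[10,1],[12,0],[14,1],[15,0],[16,0],[18,0],[20,1],[23,0],[26,0],[28,1],[29,0],[31,1],[34,0],[39,0],[40,0],[42,0],[46,0],[48,1],[50,0],[52,0],[54,1],[57,0],[59,1],[62,0],[64,1],[69,0],[73,0],[75,1],[76,0],[78,0]]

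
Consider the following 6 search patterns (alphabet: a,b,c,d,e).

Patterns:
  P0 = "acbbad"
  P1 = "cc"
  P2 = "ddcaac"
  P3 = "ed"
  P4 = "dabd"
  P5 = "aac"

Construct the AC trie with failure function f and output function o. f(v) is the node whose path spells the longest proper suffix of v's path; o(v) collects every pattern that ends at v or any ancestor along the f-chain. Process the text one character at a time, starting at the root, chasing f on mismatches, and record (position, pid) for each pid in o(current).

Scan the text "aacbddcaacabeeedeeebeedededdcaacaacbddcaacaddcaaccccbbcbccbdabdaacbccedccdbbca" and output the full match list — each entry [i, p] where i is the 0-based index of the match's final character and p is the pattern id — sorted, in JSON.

Build:
Trie (insert patterns):
  n0 'ε': a→1 c→7 d→9 e→15
  n1 'a': a→20 c→2
  n2 'ac': b→3
  n3 'acb': b→4
  n4 'acbb': a→5
  n5 'acbba': d→6
  n6 'acbbad': ·  [P0 ends]
  n7 'c': c→8
  n8 'cc': ·  [P1 ends]
  n9 'd': a→17 d→10
  n10 'dd': c→11
  n11 'ddc': a→12
  n12 'ddca': a→13
  n13 'ddcaa': c→14
  n14 'ddcaac': ·  [P2 ends]
  n15 'e': d→16
  n16 'ed': ·  [P3 ends]
  n17 'da': b→18
  n18 'dab': d→19
  n19 'dabd': ·  [P4 ends]
  n20 'aa': c→21
  n21 'aac': ·  [P5 ends]

BFS fail/out derivation:
  fail(1) 'a': from fail(0)=0 chase 'a': 0 ⇒ 0;  out=∅∪out(0)=∅
  fail(7) 'c': from fail(0)=0 chase 'c': 0 ⇒ 0;  out=∅∪out(0)=∅
  fail(9) 'd': from fail(0)=0 chase 'd': 0 ⇒ 0;  out=∅∪out(0)=∅
  fail(15) 'e': from fail(0)=0 chase 'e': 0 ⇒ 0;  out=∅∪out(0)=∅
  fail(2) 'ac': from fail(1)=0 chase 'c': 0 ⇒ 7;  out=∅∪out(7)=∅
  fail(8) 'cc': from fail(7)=0 chase 'c': 0 ⇒ 7;  out={1}∪out(7)={1}
  fail(10) 'dd': from fail(9)=0 chase 'd': 0 ⇒ 9;  out=∅∪out(9)=∅
  fail(16) 'ed': from fail(15)=0 chase 'd': 0 ⇒ 9;  out={3}∪out(9)={3}
  fail(17) 'da': from fail(9)=0 chase 'a': 0 ⇒ 1;  out=∅∪out(1)=∅
  fail(20) 'aa': from fail(1)=0 chase 'a': 0 ⇒ 1;  out=∅∪out(1)=∅
  fail(3) 'acb': from fail(2)=7 chase 'b': 7→0 ⇒ 0;  out=∅∪out(0)=∅
  fail(11) 'ddc': from fail(10)=9 chase 'c': 9→0 ⇒ 7;  out=∅∪out(7)=∅
  fail(18) 'dab': from fail(17)=1 chase 'b': 1→0 ⇒ 0;  out=∅∪out(0)=∅
  fail(21) 'aac': from fail(20)=1 chase 'c': 1 ⇒ 2;  out={5}∪out(2)={5}
  fail(4) 'acbb': from fail(3)=0 chase 'b': 0 ⇒ 0;  out=∅∪out(0)=∅
  fail(12) 'ddca': from fail(11)=7 chase 'a': 7→0 ⇒ 1;  out=∅∪out(1)=∅
  fail(19) 'dabd': from fail(18)=0 chase 'd': 0 ⇒ 9;  out={4}∪out(9)={4}
  fail(5) 'acbba': from fail(4)=0 chase 'a': 0 ⇒ 1;  out=∅∪out(1)=∅
  fail(13) 'ddcaa': from fail(12)=1 chase 'a': 1 ⇒ 20;  out=∅∪out(20)=∅
  fail(6) 'acbbad': from fail(5)=1 chase 'd': 1→0 ⇒ 9;  out={0}∪out(9)={0}
  fail(14) 'ddcaac': from fail(13)=20 chase 'c': 20 ⇒ 21;  out={2}∪out(21)={2,5}

Text stream:
pos 0 'a': at 1
pos 1 'a': at 20
pos 2 'c': at 21  emit P5@[0:2]
pos 3 'b': at 3 ·f
pos 4 'd': at 9 ·f
pos 5 'd': at 10
pos 6 'c': at 11
pos 7 'a': at 12
pos 8 'a': at 13
pos 9 'c': at 14  emit P2@[4:9],P5@[7:9]
pos 10 'a': at 1 ·f
pos 11 'b': at 0 ·f
pos 12 'e': at 15
pos 13 'e': at 15 ·f
pos 14 'e': at 15 ·f
pos 15 'd': at 16  emit P3@[14:15]
pos 16 'e': at 15 ·f
pos 17 'e': at 15 ·f
pos 18 'e': at 15 ·f
pos 19 'b': at 0 ·f
pos 20 'e': at 15
pos 21 'e': at 15 ·f
pos 22 'd': at 16  emit P3@[21:22]
pos 23 'e': at 15 ·f
pos 24 'd': at 16  emit P3@[23:24]
pos 25 'e': at 15 ·f
pos 26 'd': at 16  emit P3@[25:26]
pos 27 'd': at 10 ·f
pos 28 'c': at 11
pos 29 'a': at 12
pos 30 'a': at 13
pos 31 'c': at 14  emit P2@[26:31],P5@[29:31]
pos 32 'a': at 1 ·f
pos 33 'a': at 20
pos 34 'c': at 21  emit P5@[32:34]
pos 35 'b': at 3 ·f
pos 36 'd': at 9 ·f
pos 37 'd': at 10
pos 38 'c': at 11
pos 39 'a': at 12
pos 40 'a': at 13
pos 41 'c': at 14  emit P2@[36:41],P5@[39:41]
pos 42 'a': at 1 ·f
pos 43 'd': at 9 ·f
pos 44 'd': at 10
pos 45 'c': at 11
pos 46 'a': at 12
pos 47 'a': at 13
pos 48 'c': at 14  emit P2@[43:48],P5@[46:48]
pos 49 'c': at 8 ·f  emit P1@[48:49]
pos 50 'c': at 8 ·f  emit P1@[49:50]
pos 51 'c': at 8 ·f  emit P1@[50:51]
pos 52 'b': at 0 ·f
pos 53 'b': at 0
pos 54 'c': at 7
pos 55 'b': at 0 ·f
pos 56 'c': at 7
pos 57 'c': at 8  emit P1@[56:57]
pos 58 'b': at 0 ·f
pos 59 'd': at 9
pos 60 'a': at 17
pos 61 'b': at 18
pos 62 'd': at 19  emit P4@[59:62]
pos 63 'a': at 17 ·f
pos 64 'a': at 20 ·f
pos 65 'c': at 21  emit P5@[63:65]
pos 66 'b': at 3 ·f
pos 67 'c': at 7 ·f
pos 68 'c': at 8  emit P1@[67:68]
pos 69 'e': at 15 ·f
pos 70 'd': at 16  emit P3@[69:70]
pos 71 'c': at 7 ·f
pos 72 'c': at 8  emit P1@[71:72]
pos 73 'd': at 9 ·f
pos 74 'b': at 0 ·f
pos 75 'b': at 0
pos 76 'c': at 7
pos 77 'a': at 1 ·f

Matches: [[2,5],[9,2],[9,5],[15,3],[22,3],[24,3],[26,3],[31,2],[31,5],[34,5],[41,2],[41,5],[48,2],[48,5],[49,1],[50,1],[51,1],[57,1],[62,4],[65,5],[68,1],[70,3],[72,1]]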